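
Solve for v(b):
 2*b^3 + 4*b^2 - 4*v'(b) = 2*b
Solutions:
 v(b) = C1 + b^4/8 + b^3/3 - b^2/4


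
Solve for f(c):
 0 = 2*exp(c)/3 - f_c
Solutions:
 f(c) = C1 + 2*exp(c)/3


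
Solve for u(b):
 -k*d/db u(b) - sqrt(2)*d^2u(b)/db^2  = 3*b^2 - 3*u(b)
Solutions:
 u(b) = C1*exp(sqrt(2)*b*(-k + sqrt(k^2 + 12*sqrt(2)))/4) + C2*exp(-sqrt(2)*b*(k + sqrt(k^2 + 12*sqrt(2)))/4) + b^2 + 2*b*k/3 + 2*k^2/9 + 2*sqrt(2)/3


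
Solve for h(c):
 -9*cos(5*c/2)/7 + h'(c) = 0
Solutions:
 h(c) = C1 + 18*sin(5*c/2)/35


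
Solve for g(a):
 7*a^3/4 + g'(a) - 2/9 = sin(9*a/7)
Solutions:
 g(a) = C1 - 7*a^4/16 + 2*a/9 - 7*cos(9*a/7)/9


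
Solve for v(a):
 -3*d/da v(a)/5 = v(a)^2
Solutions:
 v(a) = 3/(C1 + 5*a)


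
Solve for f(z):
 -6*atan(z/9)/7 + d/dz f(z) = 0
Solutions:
 f(z) = C1 + 6*z*atan(z/9)/7 - 27*log(z^2 + 81)/7


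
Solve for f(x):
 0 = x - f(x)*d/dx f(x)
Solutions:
 f(x) = -sqrt(C1 + x^2)
 f(x) = sqrt(C1 + x^2)


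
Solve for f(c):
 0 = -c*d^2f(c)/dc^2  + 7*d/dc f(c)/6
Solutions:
 f(c) = C1 + C2*c^(13/6)


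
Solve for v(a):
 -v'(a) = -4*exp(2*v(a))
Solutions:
 v(a) = log(-sqrt(-1/(C1 + 4*a))) - log(2)/2
 v(a) = log(-1/(C1 + 4*a))/2 - log(2)/2


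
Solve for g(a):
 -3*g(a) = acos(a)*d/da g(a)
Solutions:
 g(a) = C1*exp(-3*Integral(1/acos(a), a))


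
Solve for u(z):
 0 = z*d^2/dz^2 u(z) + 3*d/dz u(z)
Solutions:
 u(z) = C1 + C2/z^2


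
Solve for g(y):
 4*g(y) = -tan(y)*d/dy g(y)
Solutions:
 g(y) = C1/sin(y)^4


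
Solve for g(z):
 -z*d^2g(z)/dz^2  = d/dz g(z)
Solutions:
 g(z) = C1 + C2*log(z)


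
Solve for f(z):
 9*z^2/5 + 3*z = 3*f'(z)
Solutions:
 f(z) = C1 + z^3/5 + z^2/2


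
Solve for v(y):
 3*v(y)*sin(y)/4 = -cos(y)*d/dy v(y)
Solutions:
 v(y) = C1*cos(y)^(3/4)


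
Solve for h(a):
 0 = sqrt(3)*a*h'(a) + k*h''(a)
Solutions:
 h(a) = C1 + C2*sqrt(k)*erf(sqrt(2)*3^(1/4)*a*sqrt(1/k)/2)


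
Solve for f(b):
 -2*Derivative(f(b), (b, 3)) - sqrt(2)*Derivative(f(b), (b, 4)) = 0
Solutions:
 f(b) = C1 + C2*b + C3*b^2 + C4*exp(-sqrt(2)*b)


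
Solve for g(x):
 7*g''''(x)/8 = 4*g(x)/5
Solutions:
 g(x) = C1*exp(-2*2^(1/4)*35^(3/4)*x/35) + C2*exp(2*2^(1/4)*35^(3/4)*x/35) + C3*sin(2*2^(1/4)*35^(3/4)*x/35) + C4*cos(2*2^(1/4)*35^(3/4)*x/35)


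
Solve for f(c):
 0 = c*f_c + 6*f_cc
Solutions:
 f(c) = C1 + C2*erf(sqrt(3)*c/6)


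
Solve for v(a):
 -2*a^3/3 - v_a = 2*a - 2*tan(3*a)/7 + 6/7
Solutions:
 v(a) = C1 - a^4/6 - a^2 - 6*a/7 - 2*log(cos(3*a))/21


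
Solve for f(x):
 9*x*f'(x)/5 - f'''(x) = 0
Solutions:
 f(x) = C1 + Integral(C2*airyai(15^(2/3)*x/5) + C3*airybi(15^(2/3)*x/5), x)


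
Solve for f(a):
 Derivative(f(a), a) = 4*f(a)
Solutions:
 f(a) = C1*exp(4*a)


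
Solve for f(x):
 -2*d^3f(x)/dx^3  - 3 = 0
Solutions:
 f(x) = C1 + C2*x + C3*x^2 - x^3/4


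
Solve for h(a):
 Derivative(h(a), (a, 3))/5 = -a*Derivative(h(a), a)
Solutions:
 h(a) = C1 + Integral(C2*airyai(-5^(1/3)*a) + C3*airybi(-5^(1/3)*a), a)


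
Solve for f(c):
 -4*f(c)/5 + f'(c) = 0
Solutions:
 f(c) = C1*exp(4*c/5)


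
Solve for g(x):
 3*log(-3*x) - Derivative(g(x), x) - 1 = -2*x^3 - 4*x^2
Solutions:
 g(x) = C1 + x^4/2 + 4*x^3/3 + 3*x*log(-x) + x*(-4 + 3*log(3))


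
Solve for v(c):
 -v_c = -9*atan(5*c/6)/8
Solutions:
 v(c) = C1 + 9*c*atan(5*c/6)/8 - 27*log(25*c^2 + 36)/40


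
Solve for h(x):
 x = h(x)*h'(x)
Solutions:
 h(x) = -sqrt(C1 + x^2)
 h(x) = sqrt(C1 + x^2)


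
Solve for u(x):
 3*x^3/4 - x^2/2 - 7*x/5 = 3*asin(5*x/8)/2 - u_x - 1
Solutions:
 u(x) = C1 - 3*x^4/16 + x^3/6 + 7*x^2/10 + 3*x*asin(5*x/8)/2 - x + 3*sqrt(64 - 25*x^2)/10


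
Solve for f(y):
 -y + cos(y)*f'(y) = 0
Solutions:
 f(y) = C1 + Integral(y/cos(y), y)


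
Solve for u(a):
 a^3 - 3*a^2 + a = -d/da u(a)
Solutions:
 u(a) = C1 - a^4/4 + a^3 - a^2/2


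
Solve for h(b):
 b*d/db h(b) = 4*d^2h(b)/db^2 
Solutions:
 h(b) = C1 + C2*erfi(sqrt(2)*b/4)


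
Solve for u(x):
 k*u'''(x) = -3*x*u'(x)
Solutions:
 u(x) = C1 + Integral(C2*airyai(3^(1/3)*x*(-1/k)^(1/3)) + C3*airybi(3^(1/3)*x*(-1/k)^(1/3)), x)


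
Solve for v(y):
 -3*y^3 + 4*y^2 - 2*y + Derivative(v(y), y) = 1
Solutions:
 v(y) = C1 + 3*y^4/4 - 4*y^3/3 + y^2 + y


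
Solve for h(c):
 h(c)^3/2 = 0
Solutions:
 h(c) = 0


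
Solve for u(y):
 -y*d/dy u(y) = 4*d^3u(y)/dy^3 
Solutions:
 u(y) = C1 + Integral(C2*airyai(-2^(1/3)*y/2) + C3*airybi(-2^(1/3)*y/2), y)


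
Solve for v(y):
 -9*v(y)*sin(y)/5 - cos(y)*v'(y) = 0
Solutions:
 v(y) = C1*cos(y)^(9/5)


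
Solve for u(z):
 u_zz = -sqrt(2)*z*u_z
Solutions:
 u(z) = C1 + C2*erf(2^(3/4)*z/2)


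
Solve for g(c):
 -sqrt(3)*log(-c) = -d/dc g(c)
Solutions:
 g(c) = C1 + sqrt(3)*c*log(-c) - sqrt(3)*c


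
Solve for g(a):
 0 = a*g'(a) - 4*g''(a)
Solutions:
 g(a) = C1 + C2*erfi(sqrt(2)*a/4)


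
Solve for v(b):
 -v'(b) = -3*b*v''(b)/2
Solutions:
 v(b) = C1 + C2*b^(5/3)


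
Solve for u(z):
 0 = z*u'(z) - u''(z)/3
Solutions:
 u(z) = C1 + C2*erfi(sqrt(6)*z/2)


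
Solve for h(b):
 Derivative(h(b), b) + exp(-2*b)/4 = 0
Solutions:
 h(b) = C1 + exp(-2*b)/8


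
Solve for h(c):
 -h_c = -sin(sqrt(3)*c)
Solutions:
 h(c) = C1 - sqrt(3)*cos(sqrt(3)*c)/3


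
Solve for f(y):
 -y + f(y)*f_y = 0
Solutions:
 f(y) = -sqrt(C1 + y^2)
 f(y) = sqrt(C1 + y^2)


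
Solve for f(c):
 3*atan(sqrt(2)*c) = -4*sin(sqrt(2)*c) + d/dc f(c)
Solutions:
 f(c) = C1 + 3*c*atan(sqrt(2)*c) - 3*sqrt(2)*log(2*c^2 + 1)/4 - 2*sqrt(2)*cos(sqrt(2)*c)


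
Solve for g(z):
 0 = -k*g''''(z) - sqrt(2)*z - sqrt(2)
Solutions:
 g(z) = C1 + C2*z + C3*z^2 + C4*z^3 - sqrt(2)*z^5/(120*k) - sqrt(2)*z^4/(24*k)


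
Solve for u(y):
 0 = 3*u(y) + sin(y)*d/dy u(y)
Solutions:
 u(y) = C1*(cos(y) + 1)^(3/2)/(cos(y) - 1)^(3/2)


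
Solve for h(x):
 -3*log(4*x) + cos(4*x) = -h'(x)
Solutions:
 h(x) = C1 + 3*x*log(x) - 3*x + 6*x*log(2) - sin(4*x)/4


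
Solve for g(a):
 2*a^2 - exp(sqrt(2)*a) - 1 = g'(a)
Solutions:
 g(a) = C1 + 2*a^3/3 - a - sqrt(2)*exp(sqrt(2)*a)/2


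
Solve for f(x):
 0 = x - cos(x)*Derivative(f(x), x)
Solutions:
 f(x) = C1 + Integral(x/cos(x), x)


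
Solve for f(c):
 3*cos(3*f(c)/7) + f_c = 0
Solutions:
 3*c - 7*log(sin(3*f(c)/7) - 1)/6 + 7*log(sin(3*f(c)/7) + 1)/6 = C1


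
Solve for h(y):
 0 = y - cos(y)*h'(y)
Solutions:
 h(y) = C1 + Integral(y/cos(y), y)


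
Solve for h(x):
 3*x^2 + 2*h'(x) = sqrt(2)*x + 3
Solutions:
 h(x) = C1 - x^3/2 + sqrt(2)*x^2/4 + 3*x/2


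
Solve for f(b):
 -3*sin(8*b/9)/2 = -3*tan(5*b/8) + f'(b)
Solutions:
 f(b) = C1 - 24*log(cos(5*b/8))/5 + 27*cos(8*b/9)/16


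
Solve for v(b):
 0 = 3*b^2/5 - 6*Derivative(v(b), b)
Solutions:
 v(b) = C1 + b^3/30


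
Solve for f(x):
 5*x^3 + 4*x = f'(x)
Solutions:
 f(x) = C1 + 5*x^4/4 + 2*x^2


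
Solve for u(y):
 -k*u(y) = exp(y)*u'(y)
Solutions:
 u(y) = C1*exp(k*exp(-y))


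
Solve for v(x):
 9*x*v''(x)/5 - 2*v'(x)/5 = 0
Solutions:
 v(x) = C1 + C2*x^(11/9)


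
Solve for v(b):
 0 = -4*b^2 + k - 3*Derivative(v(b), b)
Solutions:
 v(b) = C1 - 4*b^3/9 + b*k/3


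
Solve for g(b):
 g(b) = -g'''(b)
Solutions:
 g(b) = C3*exp(-b) + (C1*sin(sqrt(3)*b/2) + C2*cos(sqrt(3)*b/2))*exp(b/2)


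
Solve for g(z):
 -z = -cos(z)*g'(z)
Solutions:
 g(z) = C1 + Integral(z/cos(z), z)


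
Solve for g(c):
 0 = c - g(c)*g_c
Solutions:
 g(c) = -sqrt(C1 + c^2)
 g(c) = sqrt(C1 + c^2)


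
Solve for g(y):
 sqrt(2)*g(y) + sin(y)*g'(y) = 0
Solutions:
 g(y) = C1*(cos(y) + 1)^(sqrt(2)/2)/(cos(y) - 1)^(sqrt(2)/2)


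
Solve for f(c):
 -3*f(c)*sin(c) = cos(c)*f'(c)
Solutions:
 f(c) = C1*cos(c)^3


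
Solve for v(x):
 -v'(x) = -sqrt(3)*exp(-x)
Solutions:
 v(x) = C1 - sqrt(3)*exp(-x)


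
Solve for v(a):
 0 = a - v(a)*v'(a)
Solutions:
 v(a) = -sqrt(C1 + a^2)
 v(a) = sqrt(C1 + a^2)


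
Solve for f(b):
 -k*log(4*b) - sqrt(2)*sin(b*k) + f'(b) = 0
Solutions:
 f(b) = C1 + b*k*(log(b) - 1) + 2*b*k*log(2) + sqrt(2)*Piecewise((-cos(b*k)/k, Ne(k, 0)), (0, True))


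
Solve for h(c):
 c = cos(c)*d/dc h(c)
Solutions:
 h(c) = C1 + Integral(c/cos(c), c)


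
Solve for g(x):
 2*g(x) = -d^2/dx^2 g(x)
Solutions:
 g(x) = C1*sin(sqrt(2)*x) + C2*cos(sqrt(2)*x)


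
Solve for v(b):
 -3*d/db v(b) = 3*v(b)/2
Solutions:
 v(b) = C1*exp(-b/2)


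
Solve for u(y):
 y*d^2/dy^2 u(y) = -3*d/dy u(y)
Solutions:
 u(y) = C1 + C2/y^2


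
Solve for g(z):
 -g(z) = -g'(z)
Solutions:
 g(z) = C1*exp(z)


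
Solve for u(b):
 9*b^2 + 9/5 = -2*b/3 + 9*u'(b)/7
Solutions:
 u(b) = C1 + 7*b^3/3 + 7*b^2/27 + 7*b/5


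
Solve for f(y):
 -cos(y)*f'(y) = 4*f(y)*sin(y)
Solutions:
 f(y) = C1*cos(y)^4


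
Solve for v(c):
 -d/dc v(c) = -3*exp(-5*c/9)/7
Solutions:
 v(c) = C1 - 27*exp(-5*c/9)/35


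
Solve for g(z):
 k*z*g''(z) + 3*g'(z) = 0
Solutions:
 g(z) = C1 + z^(((re(k) - 3)*re(k) + im(k)^2)/(re(k)^2 + im(k)^2))*(C2*sin(3*log(z)*Abs(im(k))/(re(k)^2 + im(k)^2)) + C3*cos(3*log(z)*im(k)/(re(k)^2 + im(k)^2)))


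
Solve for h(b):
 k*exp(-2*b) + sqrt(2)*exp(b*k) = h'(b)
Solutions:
 h(b) = C1 - k*exp(-2*b)/2 + sqrt(2)*exp(b*k)/k


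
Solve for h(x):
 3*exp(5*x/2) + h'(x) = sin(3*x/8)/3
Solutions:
 h(x) = C1 - 6*exp(5*x/2)/5 - 8*cos(3*x/8)/9


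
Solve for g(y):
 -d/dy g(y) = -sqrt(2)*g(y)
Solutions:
 g(y) = C1*exp(sqrt(2)*y)


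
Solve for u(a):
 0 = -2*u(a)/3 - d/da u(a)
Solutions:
 u(a) = C1*exp(-2*a/3)


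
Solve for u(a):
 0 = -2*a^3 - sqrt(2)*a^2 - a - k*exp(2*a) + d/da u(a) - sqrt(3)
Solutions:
 u(a) = C1 + a^4/2 + sqrt(2)*a^3/3 + a^2/2 + sqrt(3)*a + k*exp(2*a)/2


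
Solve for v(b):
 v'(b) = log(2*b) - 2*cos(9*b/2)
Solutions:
 v(b) = C1 + b*log(b) - b + b*log(2) - 4*sin(9*b/2)/9


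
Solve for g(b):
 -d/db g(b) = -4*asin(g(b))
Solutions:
 Integral(1/asin(_y), (_y, g(b))) = C1 + 4*b


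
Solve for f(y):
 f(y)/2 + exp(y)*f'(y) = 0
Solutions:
 f(y) = C1*exp(exp(-y)/2)


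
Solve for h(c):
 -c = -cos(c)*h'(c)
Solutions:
 h(c) = C1 + Integral(c/cos(c), c)


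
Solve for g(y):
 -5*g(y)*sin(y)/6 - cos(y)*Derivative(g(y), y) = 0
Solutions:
 g(y) = C1*cos(y)^(5/6)


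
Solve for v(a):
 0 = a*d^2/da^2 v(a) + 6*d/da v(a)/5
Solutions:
 v(a) = C1 + C2/a^(1/5)


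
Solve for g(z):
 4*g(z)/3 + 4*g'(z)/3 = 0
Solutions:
 g(z) = C1*exp(-z)


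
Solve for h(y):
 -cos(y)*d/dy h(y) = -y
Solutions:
 h(y) = C1 + Integral(y/cos(y), y)


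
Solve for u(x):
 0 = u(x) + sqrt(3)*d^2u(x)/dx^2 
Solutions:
 u(x) = C1*sin(3^(3/4)*x/3) + C2*cos(3^(3/4)*x/3)


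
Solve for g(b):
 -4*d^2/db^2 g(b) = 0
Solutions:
 g(b) = C1 + C2*b


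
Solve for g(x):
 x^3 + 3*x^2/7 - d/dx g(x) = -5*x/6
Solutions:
 g(x) = C1 + x^4/4 + x^3/7 + 5*x^2/12


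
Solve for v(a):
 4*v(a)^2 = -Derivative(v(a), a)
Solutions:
 v(a) = 1/(C1 + 4*a)


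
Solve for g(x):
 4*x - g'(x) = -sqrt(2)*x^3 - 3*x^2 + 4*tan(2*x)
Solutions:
 g(x) = C1 + sqrt(2)*x^4/4 + x^3 + 2*x^2 + 2*log(cos(2*x))


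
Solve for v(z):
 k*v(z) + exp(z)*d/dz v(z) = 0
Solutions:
 v(z) = C1*exp(k*exp(-z))


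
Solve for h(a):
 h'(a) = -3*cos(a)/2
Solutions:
 h(a) = C1 - 3*sin(a)/2


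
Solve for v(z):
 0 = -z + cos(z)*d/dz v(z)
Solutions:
 v(z) = C1 + Integral(z/cos(z), z)


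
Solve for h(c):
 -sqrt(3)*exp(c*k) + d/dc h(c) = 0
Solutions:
 h(c) = C1 + sqrt(3)*exp(c*k)/k


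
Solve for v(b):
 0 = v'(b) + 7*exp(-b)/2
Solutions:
 v(b) = C1 + 7*exp(-b)/2


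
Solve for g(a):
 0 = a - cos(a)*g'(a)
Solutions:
 g(a) = C1 + Integral(a/cos(a), a)


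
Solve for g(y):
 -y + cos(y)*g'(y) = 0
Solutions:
 g(y) = C1 + Integral(y/cos(y), y)


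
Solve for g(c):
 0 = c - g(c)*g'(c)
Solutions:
 g(c) = -sqrt(C1 + c^2)
 g(c) = sqrt(C1 + c^2)


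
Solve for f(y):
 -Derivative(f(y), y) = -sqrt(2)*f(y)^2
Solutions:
 f(y) = -1/(C1 + sqrt(2)*y)


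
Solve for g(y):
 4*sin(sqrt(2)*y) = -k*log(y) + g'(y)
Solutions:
 g(y) = C1 + k*y*(log(y) - 1) - 2*sqrt(2)*cos(sqrt(2)*y)


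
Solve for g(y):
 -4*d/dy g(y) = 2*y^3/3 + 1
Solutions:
 g(y) = C1 - y^4/24 - y/4


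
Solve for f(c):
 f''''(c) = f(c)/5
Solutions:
 f(c) = C1*exp(-5^(3/4)*c/5) + C2*exp(5^(3/4)*c/5) + C3*sin(5^(3/4)*c/5) + C4*cos(5^(3/4)*c/5)


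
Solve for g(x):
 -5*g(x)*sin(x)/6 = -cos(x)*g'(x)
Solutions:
 g(x) = C1/cos(x)^(5/6)


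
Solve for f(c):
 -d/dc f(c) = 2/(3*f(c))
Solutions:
 f(c) = -sqrt(C1 - 12*c)/3
 f(c) = sqrt(C1 - 12*c)/3


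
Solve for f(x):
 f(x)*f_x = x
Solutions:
 f(x) = -sqrt(C1 + x^2)
 f(x) = sqrt(C1 + x^2)


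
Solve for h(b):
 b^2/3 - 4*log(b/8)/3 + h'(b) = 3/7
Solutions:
 h(b) = C1 - b^3/9 + 4*b*log(b)/3 - 4*b*log(2) - 19*b/21


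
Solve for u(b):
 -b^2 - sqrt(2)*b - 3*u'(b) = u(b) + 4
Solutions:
 u(b) = C1*exp(-b/3) - b^2 - sqrt(2)*b + 6*b - 22 + 3*sqrt(2)


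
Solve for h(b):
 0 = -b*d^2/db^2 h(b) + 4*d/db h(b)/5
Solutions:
 h(b) = C1 + C2*b^(9/5)


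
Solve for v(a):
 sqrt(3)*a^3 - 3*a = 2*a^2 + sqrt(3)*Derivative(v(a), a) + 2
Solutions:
 v(a) = C1 + a^4/4 - 2*sqrt(3)*a^3/9 - sqrt(3)*a^2/2 - 2*sqrt(3)*a/3


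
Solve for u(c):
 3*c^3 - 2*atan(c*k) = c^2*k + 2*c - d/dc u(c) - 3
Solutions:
 u(c) = C1 - 3*c^4/4 + c^3*k/3 + c^2 - 3*c + 2*Piecewise((c*atan(c*k) - log(c^2*k^2 + 1)/(2*k), Ne(k, 0)), (0, True))


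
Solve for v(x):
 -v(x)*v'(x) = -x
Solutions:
 v(x) = -sqrt(C1 + x^2)
 v(x) = sqrt(C1 + x^2)


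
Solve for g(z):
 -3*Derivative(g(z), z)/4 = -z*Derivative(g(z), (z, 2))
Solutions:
 g(z) = C1 + C2*z^(7/4)


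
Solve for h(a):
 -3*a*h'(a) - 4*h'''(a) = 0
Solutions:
 h(a) = C1 + Integral(C2*airyai(-6^(1/3)*a/2) + C3*airybi(-6^(1/3)*a/2), a)


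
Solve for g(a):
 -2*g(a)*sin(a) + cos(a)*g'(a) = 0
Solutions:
 g(a) = C1/cos(a)^2


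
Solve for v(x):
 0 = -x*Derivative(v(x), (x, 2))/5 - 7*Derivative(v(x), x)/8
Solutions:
 v(x) = C1 + C2/x^(27/8)


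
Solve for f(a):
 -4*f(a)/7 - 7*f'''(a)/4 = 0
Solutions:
 f(a) = C3*exp(-2*14^(1/3)*a/7) + (C1*sin(14^(1/3)*sqrt(3)*a/7) + C2*cos(14^(1/3)*sqrt(3)*a/7))*exp(14^(1/3)*a/7)


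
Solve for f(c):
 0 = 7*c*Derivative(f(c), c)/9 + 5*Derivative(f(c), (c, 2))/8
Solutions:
 f(c) = C1 + C2*erf(2*sqrt(35)*c/15)


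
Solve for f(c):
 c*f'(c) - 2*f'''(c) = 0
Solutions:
 f(c) = C1 + Integral(C2*airyai(2^(2/3)*c/2) + C3*airybi(2^(2/3)*c/2), c)


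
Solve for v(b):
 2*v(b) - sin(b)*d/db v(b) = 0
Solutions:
 v(b) = C1*(cos(b) - 1)/(cos(b) + 1)


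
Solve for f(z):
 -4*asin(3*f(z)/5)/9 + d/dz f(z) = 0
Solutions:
 Integral(1/asin(3*_y/5), (_y, f(z))) = C1 + 4*z/9


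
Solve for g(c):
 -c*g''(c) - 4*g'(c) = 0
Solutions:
 g(c) = C1 + C2/c^3


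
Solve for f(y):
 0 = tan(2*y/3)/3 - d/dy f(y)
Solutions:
 f(y) = C1 - log(cos(2*y/3))/2


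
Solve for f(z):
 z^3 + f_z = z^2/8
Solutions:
 f(z) = C1 - z^4/4 + z^3/24


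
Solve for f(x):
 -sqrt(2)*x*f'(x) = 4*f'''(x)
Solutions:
 f(x) = C1 + Integral(C2*airyai(-sqrt(2)*x/2) + C3*airybi(-sqrt(2)*x/2), x)


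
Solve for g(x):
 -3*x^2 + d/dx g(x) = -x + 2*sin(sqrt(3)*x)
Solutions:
 g(x) = C1 + x^3 - x^2/2 - 2*sqrt(3)*cos(sqrt(3)*x)/3


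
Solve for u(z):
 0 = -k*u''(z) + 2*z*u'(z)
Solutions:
 u(z) = C1 + C2*erf(z*sqrt(-1/k))/sqrt(-1/k)


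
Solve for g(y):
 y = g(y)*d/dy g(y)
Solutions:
 g(y) = -sqrt(C1 + y^2)
 g(y) = sqrt(C1 + y^2)


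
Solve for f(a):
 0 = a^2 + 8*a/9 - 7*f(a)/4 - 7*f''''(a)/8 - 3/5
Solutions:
 f(a) = 4*a^2/7 + 32*a/63 + (C1*sin(2^(3/4)*a/2) + C2*cos(2^(3/4)*a/2))*exp(-2^(3/4)*a/2) + (C3*sin(2^(3/4)*a/2) + C4*cos(2^(3/4)*a/2))*exp(2^(3/4)*a/2) - 12/35


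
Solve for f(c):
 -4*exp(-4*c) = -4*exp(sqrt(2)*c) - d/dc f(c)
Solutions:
 f(c) = C1 - 2*sqrt(2)*exp(sqrt(2)*c) - exp(-4*c)


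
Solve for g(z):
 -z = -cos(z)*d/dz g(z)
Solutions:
 g(z) = C1 + Integral(z/cos(z), z)


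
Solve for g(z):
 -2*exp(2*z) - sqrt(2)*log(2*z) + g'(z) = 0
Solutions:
 g(z) = C1 + sqrt(2)*z*log(z) + sqrt(2)*z*(-1 + log(2)) + exp(2*z)


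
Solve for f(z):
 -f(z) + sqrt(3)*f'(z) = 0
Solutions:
 f(z) = C1*exp(sqrt(3)*z/3)


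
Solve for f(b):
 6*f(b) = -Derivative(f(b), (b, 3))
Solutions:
 f(b) = C3*exp(-6^(1/3)*b) + (C1*sin(2^(1/3)*3^(5/6)*b/2) + C2*cos(2^(1/3)*3^(5/6)*b/2))*exp(6^(1/3)*b/2)


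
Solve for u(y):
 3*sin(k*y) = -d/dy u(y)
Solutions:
 u(y) = C1 + 3*cos(k*y)/k


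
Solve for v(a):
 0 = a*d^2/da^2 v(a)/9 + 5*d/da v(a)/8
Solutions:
 v(a) = C1 + C2/a^(37/8)


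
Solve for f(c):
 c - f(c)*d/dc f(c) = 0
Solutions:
 f(c) = -sqrt(C1 + c^2)
 f(c) = sqrt(C1 + c^2)


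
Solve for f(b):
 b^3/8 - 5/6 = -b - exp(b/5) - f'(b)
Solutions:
 f(b) = C1 - b^4/32 - b^2/2 + 5*b/6 - 5*exp(b/5)


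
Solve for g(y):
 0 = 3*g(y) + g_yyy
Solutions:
 g(y) = C3*exp(-3^(1/3)*y) + (C1*sin(3^(5/6)*y/2) + C2*cos(3^(5/6)*y/2))*exp(3^(1/3)*y/2)


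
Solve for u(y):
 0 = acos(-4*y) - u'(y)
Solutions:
 u(y) = C1 + y*acos(-4*y) + sqrt(1 - 16*y^2)/4


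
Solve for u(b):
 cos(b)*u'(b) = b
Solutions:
 u(b) = C1 + Integral(b/cos(b), b)


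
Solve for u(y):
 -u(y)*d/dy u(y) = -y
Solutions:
 u(y) = -sqrt(C1 + y^2)
 u(y) = sqrt(C1 + y^2)


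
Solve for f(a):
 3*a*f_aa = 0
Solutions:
 f(a) = C1 + C2*a


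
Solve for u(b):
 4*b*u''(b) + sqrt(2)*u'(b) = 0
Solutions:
 u(b) = C1 + C2*b^(1 - sqrt(2)/4)


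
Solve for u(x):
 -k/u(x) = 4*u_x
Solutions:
 u(x) = -sqrt(C1 - 2*k*x)/2
 u(x) = sqrt(C1 - 2*k*x)/2


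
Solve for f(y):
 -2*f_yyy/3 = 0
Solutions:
 f(y) = C1 + C2*y + C3*y^2


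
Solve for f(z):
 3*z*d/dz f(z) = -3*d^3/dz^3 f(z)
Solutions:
 f(z) = C1 + Integral(C2*airyai(-z) + C3*airybi(-z), z)


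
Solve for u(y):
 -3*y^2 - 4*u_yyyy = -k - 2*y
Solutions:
 u(y) = C1 + C2*y + C3*y^2 + C4*y^3 + k*y^4/96 - y^6/480 + y^5/240


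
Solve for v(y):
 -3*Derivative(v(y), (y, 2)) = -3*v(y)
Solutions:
 v(y) = C1*exp(-y) + C2*exp(y)


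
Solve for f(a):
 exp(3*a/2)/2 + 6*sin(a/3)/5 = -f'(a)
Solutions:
 f(a) = C1 - exp(3*a/2)/3 + 18*cos(a/3)/5


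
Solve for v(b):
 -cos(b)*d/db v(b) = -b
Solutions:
 v(b) = C1 + Integral(b/cos(b), b)


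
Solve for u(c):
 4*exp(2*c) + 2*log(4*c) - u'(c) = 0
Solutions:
 u(c) = C1 + 2*c*log(c) + 2*c*(-1 + 2*log(2)) + 2*exp(2*c)


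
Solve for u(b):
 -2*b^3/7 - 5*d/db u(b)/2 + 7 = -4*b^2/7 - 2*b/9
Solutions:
 u(b) = C1 - b^4/35 + 8*b^3/105 + 2*b^2/45 + 14*b/5


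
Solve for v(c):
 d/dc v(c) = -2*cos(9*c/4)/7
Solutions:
 v(c) = C1 - 8*sin(9*c/4)/63


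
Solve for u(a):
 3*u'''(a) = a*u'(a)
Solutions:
 u(a) = C1 + Integral(C2*airyai(3^(2/3)*a/3) + C3*airybi(3^(2/3)*a/3), a)


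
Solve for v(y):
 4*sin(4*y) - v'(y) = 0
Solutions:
 v(y) = C1 - cos(4*y)


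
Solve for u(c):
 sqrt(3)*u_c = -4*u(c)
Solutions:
 u(c) = C1*exp(-4*sqrt(3)*c/3)


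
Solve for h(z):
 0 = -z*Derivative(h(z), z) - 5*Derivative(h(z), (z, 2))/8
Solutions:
 h(z) = C1 + C2*erf(2*sqrt(5)*z/5)


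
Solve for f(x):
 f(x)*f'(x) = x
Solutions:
 f(x) = -sqrt(C1 + x^2)
 f(x) = sqrt(C1 + x^2)


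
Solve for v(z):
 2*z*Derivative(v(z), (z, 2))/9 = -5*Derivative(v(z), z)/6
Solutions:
 v(z) = C1 + C2/z^(11/4)


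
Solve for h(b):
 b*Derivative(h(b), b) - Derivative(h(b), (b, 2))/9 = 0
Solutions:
 h(b) = C1 + C2*erfi(3*sqrt(2)*b/2)


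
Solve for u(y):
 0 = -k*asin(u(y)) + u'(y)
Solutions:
 Integral(1/asin(_y), (_y, u(y))) = C1 + k*y


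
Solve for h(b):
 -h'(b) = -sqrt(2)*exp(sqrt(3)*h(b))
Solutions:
 h(b) = sqrt(3)*(2*log(-1/(C1 + sqrt(2)*b)) - log(3))/6


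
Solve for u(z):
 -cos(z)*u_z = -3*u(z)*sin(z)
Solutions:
 u(z) = C1/cos(z)^3


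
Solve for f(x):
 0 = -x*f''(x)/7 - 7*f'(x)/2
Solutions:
 f(x) = C1 + C2/x^(47/2)


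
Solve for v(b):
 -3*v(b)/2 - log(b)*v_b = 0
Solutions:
 v(b) = C1*exp(-3*li(b)/2)


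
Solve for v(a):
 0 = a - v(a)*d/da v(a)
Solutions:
 v(a) = -sqrt(C1 + a^2)
 v(a) = sqrt(C1 + a^2)


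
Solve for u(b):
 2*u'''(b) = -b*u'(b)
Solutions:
 u(b) = C1 + Integral(C2*airyai(-2^(2/3)*b/2) + C3*airybi(-2^(2/3)*b/2), b)


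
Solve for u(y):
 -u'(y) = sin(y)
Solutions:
 u(y) = C1 + cos(y)


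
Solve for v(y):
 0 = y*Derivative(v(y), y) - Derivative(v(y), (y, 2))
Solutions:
 v(y) = C1 + C2*erfi(sqrt(2)*y/2)


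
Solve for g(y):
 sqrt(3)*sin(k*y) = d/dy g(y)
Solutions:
 g(y) = C1 - sqrt(3)*cos(k*y)/k


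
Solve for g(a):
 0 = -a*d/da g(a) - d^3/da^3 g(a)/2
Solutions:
 g(a) = C1 + Integral(C2*airyai(-2^(1/3)*a) + C3*airybi(-2^(1/3)*a), a)


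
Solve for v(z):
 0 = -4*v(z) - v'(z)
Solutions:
 v(z) = C1*exp(-4*z)


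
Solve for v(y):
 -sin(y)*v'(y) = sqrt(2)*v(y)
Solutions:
 v(y) = C1*(cos(y) + 1)^(sqrt(2)/2)/(cos(y) - 1)^(sqrt(2)/2)


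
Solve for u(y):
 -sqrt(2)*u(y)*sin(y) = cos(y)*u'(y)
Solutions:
 u(y) = C1*cos(y)^(sqrt(2))


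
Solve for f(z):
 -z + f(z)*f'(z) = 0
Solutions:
 f(z) = -sqrt(C1 + z^2)
 f(z) = sqrt(C1 + z^2)


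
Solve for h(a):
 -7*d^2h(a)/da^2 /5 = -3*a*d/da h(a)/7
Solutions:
 h(a) = C1 + C2*erfi(sqrt(30)*a/14)


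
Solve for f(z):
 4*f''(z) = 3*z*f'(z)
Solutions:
 f(z) = C1 + C2*erfi(sqrt(6)*z/4)


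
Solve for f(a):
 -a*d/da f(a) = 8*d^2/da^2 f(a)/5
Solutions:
 f(a) = C1 + C2*erf(sqrt(5)*a/4)


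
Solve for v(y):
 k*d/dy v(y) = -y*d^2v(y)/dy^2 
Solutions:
 v(y) = C1 + y^(1 - re(k))*(C2*sin(log(y)*Abs(im(k))) + C3*cos(log(y)*im(k)))


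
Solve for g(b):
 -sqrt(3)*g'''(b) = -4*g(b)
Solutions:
 g(b) = C3*exp(2^(2/3)*3^(5/6)*b/3) + (C1*sin(2^(2/3)*3^(1/3)*b/2) + C2*cos(2^(2/3)*3^(1/3)*b/2))*exp(-2^(2/3)*3^(5/6)*b/6)


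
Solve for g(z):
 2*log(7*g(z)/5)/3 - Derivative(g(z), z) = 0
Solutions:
 3*Integral(1/(-log(_y) - log(7) + log(5)), (_y, g(z)))/2 = C1 - z


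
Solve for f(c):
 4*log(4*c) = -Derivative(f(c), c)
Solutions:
 f(c) = C1 - 4*c*log(c) - c*log(256) + 4*c


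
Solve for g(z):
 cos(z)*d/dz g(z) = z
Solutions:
 g(z) = C1 + Integral(z/cos(z), z)


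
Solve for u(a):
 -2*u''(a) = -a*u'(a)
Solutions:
 u(a) = C1 + C2*erfi(a/2)


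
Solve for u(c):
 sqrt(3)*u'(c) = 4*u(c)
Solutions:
 u(c) = C1*exp(4*sqrt(3)*c/3)


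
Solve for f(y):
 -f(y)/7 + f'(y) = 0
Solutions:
 f(y) = C1*exp(y/7)


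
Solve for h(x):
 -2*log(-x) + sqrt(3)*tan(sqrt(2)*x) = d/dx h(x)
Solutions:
 h(x) = C1 - 2*x*log(-x) + 2*x - sqrt(6)*log(cos(sqrt(2)*x))/2


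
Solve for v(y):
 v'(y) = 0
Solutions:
 v(y) = C1


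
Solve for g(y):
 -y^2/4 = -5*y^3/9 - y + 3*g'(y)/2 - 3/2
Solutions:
 g(y) = C1 + 5*y^4/54 - y^3/18 + y^2/3 + y


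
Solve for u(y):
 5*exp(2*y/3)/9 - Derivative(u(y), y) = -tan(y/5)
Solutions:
 u(y) = C1 + 5*exp(2*y/3)/6 - 5*log(cos(y/5))


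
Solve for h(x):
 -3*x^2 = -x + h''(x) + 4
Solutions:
 h(x) = C1 + C2*x - x^4/4 + x^3/6 - 2*x^2


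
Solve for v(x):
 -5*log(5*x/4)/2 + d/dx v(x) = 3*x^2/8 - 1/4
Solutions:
 v(x) = C1 + x^3/8 + 5*x*log(x)/2 - 5*x*log(2) - 11*x/4 + 5*x*log(5)/2


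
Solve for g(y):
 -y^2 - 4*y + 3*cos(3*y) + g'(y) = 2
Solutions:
 g(y) = C1 + y^3/3 + 2*y^2 + 2*y - sin(3*y)


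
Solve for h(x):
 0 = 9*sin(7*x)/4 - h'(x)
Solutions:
 h(x) = C1 - 9*cos(7*x)/28


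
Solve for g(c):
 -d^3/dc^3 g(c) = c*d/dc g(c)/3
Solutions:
 g(c) = C1 + Integral(C2*airyai(-3^(2/3)*c/3) + C3*airybi(-3^(2/3)*c/3), c)


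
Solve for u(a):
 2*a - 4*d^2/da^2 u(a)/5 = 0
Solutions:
 u(a) = C1 + C2*a + 5*a^3/12


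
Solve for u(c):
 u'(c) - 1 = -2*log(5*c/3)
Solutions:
 u(c) = C1 - 2*c*log(c) + c*log(9/25) + 3*c


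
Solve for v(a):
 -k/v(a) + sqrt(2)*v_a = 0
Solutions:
 v(a) = -sqrt(C1 + sqrt(2)*a*k)
 v(a) = sqrt(C1 + sqrt(2)*a*k)


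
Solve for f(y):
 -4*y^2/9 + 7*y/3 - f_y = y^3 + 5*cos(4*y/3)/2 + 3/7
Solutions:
 f(y) = C1 - y^4/4 - 4*y^3/27 + 7*y^2/6 - 3*y/7 - 15*sin(4*y/3)/8


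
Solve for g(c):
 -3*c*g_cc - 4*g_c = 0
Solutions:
 g(c) = C1 + C2/c^(1/3)


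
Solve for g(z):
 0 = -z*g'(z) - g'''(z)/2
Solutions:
 g(z) = C1 + Integral(C2*airyai(-2^(1/3)*z) + C3*airybi(-2^(1/3)*z), z)


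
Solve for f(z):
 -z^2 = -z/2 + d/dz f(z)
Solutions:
 f(z) = C1 - z^3/3 + z^2/4


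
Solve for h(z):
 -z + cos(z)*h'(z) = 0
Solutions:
 h(z) = C1 + Integral(z/cos(z), z)


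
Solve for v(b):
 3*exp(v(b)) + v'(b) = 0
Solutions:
 v(b) = log(1/(C1 + 3*b))


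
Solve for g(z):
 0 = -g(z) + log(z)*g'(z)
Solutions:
 g(z) = C1*exp(li(z))


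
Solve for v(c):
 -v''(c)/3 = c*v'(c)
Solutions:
 v(c) = C1 + C2*erf(sqrt(6)*c/2)


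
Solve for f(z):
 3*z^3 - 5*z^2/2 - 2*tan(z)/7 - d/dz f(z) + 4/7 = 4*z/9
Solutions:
 f(z) = C1 + 3*z^4/4 - 5*z^3/6 - 2*z^2/9 + 4*z/7 + 2*log(cos(z))/7


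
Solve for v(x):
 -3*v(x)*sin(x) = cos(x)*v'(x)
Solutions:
 v(x) = C1*cos(x)^3


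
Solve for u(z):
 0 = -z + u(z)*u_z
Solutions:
 u(z) = -sqrt(C1 + z^2)
 u(z) = sqrt(C1 + z^2)


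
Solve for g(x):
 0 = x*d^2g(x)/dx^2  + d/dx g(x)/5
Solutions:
 g(x) = C1 + C2*x^(4/5)


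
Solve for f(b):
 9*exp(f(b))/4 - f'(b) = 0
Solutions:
 f(b) = log(-1/(C1 + 9*b)) + 2*log(2)


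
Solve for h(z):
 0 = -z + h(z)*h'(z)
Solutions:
 h(z) = -sqrt(C1 + z^2)
 h(z) = sqrt(C1 + z^2)


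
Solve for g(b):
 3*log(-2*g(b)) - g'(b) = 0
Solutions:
 -Integral(1/(log(-_y) + log(2)), (_y, g(b)))/3 = C1 - b


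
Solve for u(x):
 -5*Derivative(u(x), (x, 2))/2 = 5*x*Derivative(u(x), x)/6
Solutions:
 u(x) = C1 + C2*erf(sqrt(6)*x/6)


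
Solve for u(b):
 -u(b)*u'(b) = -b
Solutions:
 u(b) = -sqrt(C1 + b^2)
 u(b) = sqrt(C1 + b^2)


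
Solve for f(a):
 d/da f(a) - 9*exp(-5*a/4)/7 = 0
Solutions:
 f(a) = C1 - 36*exp(-5*a/4)/35


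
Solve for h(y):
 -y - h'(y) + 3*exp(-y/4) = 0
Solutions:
 h(y) = C1 - y^2/2 - 12*exp(-y/4)


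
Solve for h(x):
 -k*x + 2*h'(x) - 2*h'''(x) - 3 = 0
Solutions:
 h(x) = C1 + C2*exp(-x) + C3*exp(x) + k*x^2/4 + 3*x/2


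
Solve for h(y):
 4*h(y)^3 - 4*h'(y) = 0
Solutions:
 h(y) = -sqrt(2)*sqrt(-1/(C1 + y))/2
 h(y) = sqrt(2)*sqrt(-1/(C1 + y))/2


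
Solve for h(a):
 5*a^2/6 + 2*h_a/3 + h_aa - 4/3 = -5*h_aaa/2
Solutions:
 h(a) = C1 - 5*a^3/12 + 15*a^2/8 + 23*a/4 + (C2*sin(sqrt(51)*a/15) + C3*cos(sqrt(51)*a/15))*exp(-a/5)


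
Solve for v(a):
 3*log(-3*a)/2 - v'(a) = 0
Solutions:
 v(a) = C1 + 3*a*log(-a)/2 + 3*a*(-1 + log(3))/2


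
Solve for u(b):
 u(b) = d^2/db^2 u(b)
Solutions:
 u(b) = C1*exp(-b) + C2*exp(b)


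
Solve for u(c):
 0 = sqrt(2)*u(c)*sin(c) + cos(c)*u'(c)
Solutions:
 u(c) = C1*cos(c)^(sqrt(2))


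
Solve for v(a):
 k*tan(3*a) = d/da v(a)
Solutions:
 v(a) = C1 - k*log(cos(3*a))/3


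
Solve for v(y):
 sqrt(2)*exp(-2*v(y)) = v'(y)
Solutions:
 v(y) = log(-sqrt(C1 + 2*sqrt(2)*y))
 v(y) = log(C1 + 2*sqrt(2)*y)/2


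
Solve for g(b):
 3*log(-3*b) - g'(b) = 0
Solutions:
 g(b) = C1 + 3*b*log(-b) + 3*b*(-1 + log(3))


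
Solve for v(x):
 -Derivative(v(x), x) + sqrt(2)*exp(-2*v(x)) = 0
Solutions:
 v(x) = log(-sqrt(C1 + 2*sqrt(2)*x))
 v(x) = log(C1 + 2*sqrt(2)*x)/2


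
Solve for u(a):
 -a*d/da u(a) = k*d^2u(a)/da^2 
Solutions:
 u(a) = C1 + C2*sqrt(k)*erf(sqrt(2)*a*sqrt(1/k)/2)


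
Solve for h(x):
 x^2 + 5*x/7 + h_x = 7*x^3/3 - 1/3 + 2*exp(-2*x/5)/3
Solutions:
 h(x) = C1 + 7*x^4/12 - x^3/3 - 5*x^2/14 - x/3 - 5*exp(-2*x/5)/3


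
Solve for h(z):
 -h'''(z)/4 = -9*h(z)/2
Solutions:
 h(z) = C3*exp(18^(1/3)*z) + (C1*sin(3*2^(1/3)*3^(1/6)*z/2) + C2*cos(3*2^(1/3)*3^(1/6)*z/2))*exp(-18^(1/3)*z/2)


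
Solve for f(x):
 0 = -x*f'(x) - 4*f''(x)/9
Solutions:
 f(x) = C1 + C2*erf(3*sqrt(2)*x/4)


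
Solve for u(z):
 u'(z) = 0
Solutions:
 u(z) = C1


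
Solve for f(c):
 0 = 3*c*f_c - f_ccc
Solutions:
 f(c) = C1 + Integral(C2*airyai(3^(1/3)*c) + C3*airybi(3^(1/3)*c), c)


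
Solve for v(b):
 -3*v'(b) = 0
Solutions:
 v(b) = C1


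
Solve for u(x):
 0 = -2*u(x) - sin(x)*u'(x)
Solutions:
 u(x) = C1*(cos(x) + 1)/(cos(x) - 1)


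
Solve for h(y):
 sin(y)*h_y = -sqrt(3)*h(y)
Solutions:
 h(y) = C1*(cos(y) + 1)^(sqrt(3)/2)/(cos(y) - 1)^(sqrt(3)/2)


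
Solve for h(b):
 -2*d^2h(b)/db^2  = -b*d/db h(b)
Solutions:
 h(b) = C1 + C2*erfi(b/2)


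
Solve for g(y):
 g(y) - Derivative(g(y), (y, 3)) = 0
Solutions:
 g(y) = C3*exp(y) + (C1*sin(sqrt(3)*y/2) + C2*cos(sqrt(3)*y/2))*exp(-y/2)


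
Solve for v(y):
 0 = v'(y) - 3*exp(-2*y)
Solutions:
 v(y) = C1 - 3*exp(-2*y)/2


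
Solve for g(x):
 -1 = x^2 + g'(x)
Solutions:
 g(x) = C1 - x^3/3 - x


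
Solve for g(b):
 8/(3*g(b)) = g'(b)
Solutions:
 g(b) = -sqrt(C1 + 48*b)/3
 g(b) = sqrt(C1 + 48*b)/3


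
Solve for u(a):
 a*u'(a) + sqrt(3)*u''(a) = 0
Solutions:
 u(a) = C1 + C2*erf(sqrt(2)*3^(3/4)*a/6)


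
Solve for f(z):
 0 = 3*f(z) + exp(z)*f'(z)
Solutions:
 f(z) = C1*exp(3*exp(-z))


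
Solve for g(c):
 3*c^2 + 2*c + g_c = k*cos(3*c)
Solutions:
 g(c) = C1 - c^3 - c^2 + k*sin(3*c)/3


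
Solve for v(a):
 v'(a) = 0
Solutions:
 v(a) = C1


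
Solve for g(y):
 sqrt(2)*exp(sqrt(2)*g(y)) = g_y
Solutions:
 g(y) = sqrt(2)*(2*log(-1/(C1 + sqrt(2)*y)) - log(2))/4


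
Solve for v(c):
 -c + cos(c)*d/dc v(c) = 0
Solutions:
 v(c) = C1 + Integral(c/cos(c), c)


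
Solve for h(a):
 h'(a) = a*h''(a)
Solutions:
 h(a) = C1 + C2*a^2


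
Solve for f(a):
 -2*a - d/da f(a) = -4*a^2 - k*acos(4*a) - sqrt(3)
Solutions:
 f(a) = C1 + 4*a^3/3 - a^2 + sqrt(3)*a + k*(a*acos(4*a) - sqrt(1 - 16*a^2)/4)


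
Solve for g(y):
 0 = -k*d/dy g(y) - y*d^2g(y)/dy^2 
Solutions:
 g(y) = C1 + y^(1 - re(k))*(C2*sin(log(y)*Abs(im(k))) + C3*cos(log(y)*im(k)))


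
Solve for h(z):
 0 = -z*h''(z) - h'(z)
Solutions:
 h(z) = C1 + C2*log(z)


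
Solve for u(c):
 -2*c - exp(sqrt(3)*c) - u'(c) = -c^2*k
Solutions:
 u(c) = C1 + c^3*k/3 - c^2 - sqrt(3)*exp(sqrt(3)*c)/3


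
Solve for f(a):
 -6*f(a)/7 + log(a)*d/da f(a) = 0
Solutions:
 f(a) = C1*exp(6*li(a)/7)


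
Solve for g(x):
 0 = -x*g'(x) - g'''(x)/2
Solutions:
 g(x) = C1 + Integral(C2*airyai(-2^(1/3)*x) + C3*airybi(-2^(1/3)*x), x)


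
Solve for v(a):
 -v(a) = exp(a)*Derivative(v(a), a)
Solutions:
 v(a) = C1*exp(exp(-a))


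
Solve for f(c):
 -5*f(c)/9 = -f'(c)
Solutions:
 f(c) = C1*exp(5*c/9)


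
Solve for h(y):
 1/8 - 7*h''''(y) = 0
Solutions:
 h(y) = C1 + C2*y + C3*y^2 + C4*y^3 + y^4/1344


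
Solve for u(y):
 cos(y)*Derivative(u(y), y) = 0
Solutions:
 u(y) = C1


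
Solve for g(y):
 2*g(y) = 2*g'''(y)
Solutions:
 g(y) = C3*exp(y) + (C1*sin(sqrt(3)*y/2) + C2*cos(sqrt(3)*y/2))*exp(-y/2)


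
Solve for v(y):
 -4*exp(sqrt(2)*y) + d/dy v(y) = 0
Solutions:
 v(y) = C1 + 2*sqrt(2)*exp(sqrt(2)*y)


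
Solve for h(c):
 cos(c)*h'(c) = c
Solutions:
 h(c) = C1 + Integral(c/cos(c), c)


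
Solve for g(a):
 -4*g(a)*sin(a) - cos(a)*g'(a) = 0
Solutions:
 g(a) = C1*cos(a)^4


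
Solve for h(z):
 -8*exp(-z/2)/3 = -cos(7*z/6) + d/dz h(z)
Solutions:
 h(z) = C1 + 6*sin(7*z/6)/7 + 16*exp(-z/2)/3


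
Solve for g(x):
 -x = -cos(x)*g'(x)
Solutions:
 g(x) = C1 + Integral(x/cos(x), x)


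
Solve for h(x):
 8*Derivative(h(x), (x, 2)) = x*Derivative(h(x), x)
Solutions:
 h(x) = C1 + C2*erfi(x/4)


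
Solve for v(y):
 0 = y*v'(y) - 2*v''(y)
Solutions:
 v(y) = C1 + C2*erfi(y/2)


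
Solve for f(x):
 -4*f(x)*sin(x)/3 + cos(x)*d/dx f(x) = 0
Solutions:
 f(x) = C1/cos(x)^(4/3)


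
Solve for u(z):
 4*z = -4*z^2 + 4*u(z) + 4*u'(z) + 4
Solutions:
 u(z) = C1*exp(-z) + z^2 - z


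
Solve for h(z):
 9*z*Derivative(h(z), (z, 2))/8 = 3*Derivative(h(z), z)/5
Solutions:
 h(z) = C1 + C2*z^(23/15)


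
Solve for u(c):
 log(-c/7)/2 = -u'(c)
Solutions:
 u(c) = C1 - c*log(-c)/2 + c*(1 + log(7))/2


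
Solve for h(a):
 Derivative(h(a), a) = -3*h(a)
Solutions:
 h(a) = C1*exp(-3*a)


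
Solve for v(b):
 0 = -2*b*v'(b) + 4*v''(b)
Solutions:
 v(b) = C1 + C2*erfi(b/2)


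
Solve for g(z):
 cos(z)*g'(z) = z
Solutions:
 g(z) = C1 + Integral(z/cos(z), z)


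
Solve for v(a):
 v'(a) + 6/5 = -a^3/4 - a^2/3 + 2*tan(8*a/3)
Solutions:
 v(a) = C1 - a^4/16 - a^3/9 - 6*a/5 - 3*log(cos(8*a/3))/4


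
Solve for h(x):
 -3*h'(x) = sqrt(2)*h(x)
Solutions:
 h(x) = C1*exp(-sqrt(2)*x/3)


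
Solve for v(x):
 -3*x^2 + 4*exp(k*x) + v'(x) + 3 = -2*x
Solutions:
 v(x) = C1 + x^3 - x^2 - 3*x - 4*exp(k*x)/k


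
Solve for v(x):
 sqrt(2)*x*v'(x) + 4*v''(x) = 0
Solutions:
 v(x) = C1 + C2*erf(2^(3/4)*x/4)


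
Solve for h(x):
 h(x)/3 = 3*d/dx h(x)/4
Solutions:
 h(x) = C1*exp(4*x/9)


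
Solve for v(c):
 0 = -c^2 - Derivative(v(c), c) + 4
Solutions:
 v(c) = C1 - c^3/3 + 4*c


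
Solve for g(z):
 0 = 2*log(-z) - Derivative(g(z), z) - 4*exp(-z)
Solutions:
 g(z) = C1 + 2*z*log(-z) - 2*z + 4*exp(-z)


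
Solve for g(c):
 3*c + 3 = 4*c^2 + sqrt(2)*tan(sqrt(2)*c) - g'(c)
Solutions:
 g(c) = C1 + 4*c^3/3 - 3*c^2/2 - 3*c - log(cos(sqrt(2)*c))


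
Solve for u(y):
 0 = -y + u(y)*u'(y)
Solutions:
 u(y) = -sqrt(C1 + y^2)
 u(y) = sqrt(C1 + y^2)


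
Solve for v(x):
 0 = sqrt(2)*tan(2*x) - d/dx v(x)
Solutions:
 v(x) = C1 - sqrt(2)*log(cos(2*x))/2


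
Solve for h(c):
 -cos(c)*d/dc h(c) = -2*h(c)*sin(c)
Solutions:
 h(c) = C1/cos(c)^2


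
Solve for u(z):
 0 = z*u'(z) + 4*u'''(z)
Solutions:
 u(z) = C1 + Integral(C2*airyai(-2^(1/3)*z/2) + C3*airybi(-2^(1/3)*z/2), z)


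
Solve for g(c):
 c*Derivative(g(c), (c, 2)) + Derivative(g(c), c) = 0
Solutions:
 g(c) = C1 + C2*log(c)


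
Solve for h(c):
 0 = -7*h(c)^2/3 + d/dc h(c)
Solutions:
 h(c) = -3/(C1 + 7*c)


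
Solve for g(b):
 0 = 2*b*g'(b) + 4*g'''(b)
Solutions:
 g(b) = C1 + Integral(C2*airyai(-2^(2/3)*b/2) + C3*airybi(-2^(2/3)*b/2), b)


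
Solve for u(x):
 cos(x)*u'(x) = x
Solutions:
 u(x) = C1 + Integral(x/cos(x), x)


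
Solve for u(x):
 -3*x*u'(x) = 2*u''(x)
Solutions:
 u(x) = C1 + C2*erf(sqrt(3)*x/2)


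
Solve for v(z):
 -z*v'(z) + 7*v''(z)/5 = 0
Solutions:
 v(z) = C1 + C2*erfi(sqrt(70)*z/14)


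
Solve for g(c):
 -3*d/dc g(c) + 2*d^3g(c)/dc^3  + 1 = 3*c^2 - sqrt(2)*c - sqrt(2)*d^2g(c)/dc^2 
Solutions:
 g(c) = C1 + C2*exp(c*(-sqrt(2) + sqrt(26))/4) + C3*exp(-c*(sqrt(2) + sqrt(26))/4) - c^3/3 - sqrt(2)*c^2/6 - 11*c/9


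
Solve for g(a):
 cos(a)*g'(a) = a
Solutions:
 g(a) = C1 + Integral(a/cos(a), a)


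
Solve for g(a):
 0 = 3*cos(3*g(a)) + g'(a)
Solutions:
 g(a) = -asin((C1 + exp(18*a))/(C1 - exp(18*a)))/3 + pi/3
 g(a) = asin((C1 + exp(18*a))/(C1 - exp(18*a)))/3


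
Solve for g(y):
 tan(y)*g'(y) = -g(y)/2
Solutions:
 g(y) = C1/sqrt(sin(y))


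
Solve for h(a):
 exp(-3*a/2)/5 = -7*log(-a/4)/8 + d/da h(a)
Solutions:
 h(a) = C1 + 7*a*log(-a)/8 + 7*a*(-2*log(2) - 1)/8 - 2*exp(-3*a/2)/15


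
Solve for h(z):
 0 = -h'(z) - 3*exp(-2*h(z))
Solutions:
 h(z) = log(-sqrt(C1 - 6*z))
 h(z) = log(C1 - 6*z)/2


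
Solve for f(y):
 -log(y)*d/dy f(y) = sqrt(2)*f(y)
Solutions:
 f(y) = C1*exp(-sqrt(2)*li(y))


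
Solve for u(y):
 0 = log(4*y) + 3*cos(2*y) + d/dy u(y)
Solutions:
 u(y) = C1 - y*log(y) - 2*y*log(2) + y - 3*sin(2*y)/2


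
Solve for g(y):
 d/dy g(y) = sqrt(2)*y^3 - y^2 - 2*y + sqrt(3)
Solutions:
 g(y) = C1 + sqrt(2)*y^4/4 - y^3/3 - y^2 + sqrt(3)*y


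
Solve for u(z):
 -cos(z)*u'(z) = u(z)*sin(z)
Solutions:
 u(z) = C1*cos(z)


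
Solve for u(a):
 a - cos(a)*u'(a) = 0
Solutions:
 u(a) = C1 + Integral(a/cos(a), a)


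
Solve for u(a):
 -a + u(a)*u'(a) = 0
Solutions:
 u(a) = -sqrt(C1 + a^2)
 u(a) = sqrt(C1 + a^2)


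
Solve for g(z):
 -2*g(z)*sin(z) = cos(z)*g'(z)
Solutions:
 g(z) = C1*cos(z)^2


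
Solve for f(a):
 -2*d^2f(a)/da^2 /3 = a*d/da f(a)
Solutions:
 f(a) = C1 + C2*erf(sqrt(3)*a/2)


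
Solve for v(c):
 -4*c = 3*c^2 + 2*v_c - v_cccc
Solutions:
 v(c) = C1 + C4*exp(2^(1/3)*c) - c^3/2 - c^2 + (C2*sin(2^(1/3)*sqrt(3)*c/2) + C3*cos(2^(1/3)*sqrt(3)*c/2))*exp(-2^(1/3)*c/2)


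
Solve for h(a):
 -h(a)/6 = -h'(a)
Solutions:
 h(a) = C1*exp(a/6)


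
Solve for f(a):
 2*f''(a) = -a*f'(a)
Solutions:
 f(a) = C1 + C2*erf(a/2)


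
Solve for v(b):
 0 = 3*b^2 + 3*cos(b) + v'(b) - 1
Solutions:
 v(b) = C1 - b^3 + b - 3*sin(b)


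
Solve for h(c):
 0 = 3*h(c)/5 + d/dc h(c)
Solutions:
 h(c) = C1*exp(-3*c/5)


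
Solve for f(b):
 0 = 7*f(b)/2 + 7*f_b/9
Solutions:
 f(b) = C1*exp(-9*b/2)


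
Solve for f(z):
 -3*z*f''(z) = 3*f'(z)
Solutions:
 f(z) = C1 + C2*log(z)


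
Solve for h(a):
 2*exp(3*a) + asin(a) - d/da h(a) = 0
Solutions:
 h(a) = C1 + a*asin(a) + sqrt(1 - a^2) + 2*exp(3*a)/3


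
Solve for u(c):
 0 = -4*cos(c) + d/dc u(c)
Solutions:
 u(c) = C1 + 4*sin(c)


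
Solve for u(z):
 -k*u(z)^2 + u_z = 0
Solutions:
 u(z) = -1/(C1 + k*z)


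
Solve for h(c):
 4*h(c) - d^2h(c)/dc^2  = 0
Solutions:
 h(c) = C1*exp(-2*c) + C2*exp(2*c)


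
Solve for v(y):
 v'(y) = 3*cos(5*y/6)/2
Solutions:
 v(y) = C1 + 9*sin(5*y/6)/5


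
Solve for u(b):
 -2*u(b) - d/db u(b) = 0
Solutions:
 u(b) = C1*exp(-2*b)


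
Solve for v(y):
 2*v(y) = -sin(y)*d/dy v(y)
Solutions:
 v(y) = C1*(cos(y) + 1)/(cos(y) - 1)


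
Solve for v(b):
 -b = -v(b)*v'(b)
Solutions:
 v(b) = -sqrt(C1 + b^2)
 v(b) = sqrt(C1 + b^2)


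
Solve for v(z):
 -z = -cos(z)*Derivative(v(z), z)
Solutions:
 v(z) = C1 + Integral(z/cos(z), z)


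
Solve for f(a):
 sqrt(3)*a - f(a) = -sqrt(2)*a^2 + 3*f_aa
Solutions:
 f(a) = C1*sin(sqrt(3)*a/3) + C2*cos(sqrt(3)*a/3) + sqrt(2)*a^2 + sqrt(3)*a - 6*sqrt(2)


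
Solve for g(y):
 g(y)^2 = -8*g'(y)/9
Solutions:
 g(y) = 8/(C1 + 9*y)


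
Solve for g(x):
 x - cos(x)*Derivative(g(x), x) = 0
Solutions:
 g(x) = C1 + Integral(x/cos(x), x)


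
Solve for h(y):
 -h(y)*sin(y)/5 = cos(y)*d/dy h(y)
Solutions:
 h(y) = C1*cos(y)^(1/5)


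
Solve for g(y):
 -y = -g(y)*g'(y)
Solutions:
 g(y) = -sqrt(C1 + y^2)
 g(y) = sqrt(C1 + y^2)


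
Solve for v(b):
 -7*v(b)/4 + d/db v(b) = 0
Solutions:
 v(b) = C1*exp(7*b/4)


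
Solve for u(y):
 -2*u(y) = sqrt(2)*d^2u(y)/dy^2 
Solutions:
 u(y) = C1*sin(2^(1/4)*y) + C2*cos(2^(1/4)*y)


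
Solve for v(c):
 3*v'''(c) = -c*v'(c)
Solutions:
 v(c) = C1 + Integral(C2*airyai(-3^(2/3)*c/3) + C3*airybi(-3^(2/3)*c/3), c)


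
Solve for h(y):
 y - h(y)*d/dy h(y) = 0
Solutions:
 h(y) = -sqrt(C1 + y^2)
 h(y) = sqrt(C1 + y^2)


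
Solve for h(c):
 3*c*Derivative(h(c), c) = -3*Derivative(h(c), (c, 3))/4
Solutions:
 h(c) = C1 + Integral(C2*airyai(-2^(2/3)*c) + C3*airybi(-2^(2/3)*c), c)


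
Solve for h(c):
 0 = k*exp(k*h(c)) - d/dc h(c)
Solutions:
 h(c) = Piecewise((log(-1/(C1*k + c*k^2))/k, Ne(k, 0)), (nan, True))
 h(c) = Piecewise((C1 + c*k, Eq(k, 0)), (nan, True))


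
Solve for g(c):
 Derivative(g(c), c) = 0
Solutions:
 g(c) = C1


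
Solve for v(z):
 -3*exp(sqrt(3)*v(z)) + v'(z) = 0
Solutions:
 v(z) = sqrt(3)*(2*log(-1/(C1 + 3*z)) - log(3))/6


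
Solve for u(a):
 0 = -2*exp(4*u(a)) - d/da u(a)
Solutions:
 u(a) = log(-I*(1/(C1 + 8*a))^(1/4))
 u(a) = log(I*(1/(C1 + 8*a))^(1/4))
 u(a) = log(-(1/(C1 + 8*a))^(1/4))
 u(a) = log(1/(C1 + 8*a))/4
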